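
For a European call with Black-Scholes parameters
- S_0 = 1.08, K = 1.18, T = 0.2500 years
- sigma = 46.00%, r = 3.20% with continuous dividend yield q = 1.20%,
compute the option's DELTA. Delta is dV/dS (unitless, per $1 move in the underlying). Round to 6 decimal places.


d1 = -0.2482756406; d2 = -0.4782756406
phi(d1) = 0.3868342663; exp(-qT) = 0.9970044955; exp(-rT) = 0.9920319148
N(d1) = 0.4019605725
Delta = exp(-qT) * N(d1) = 0.9970044955 * 0.4019605725 = 0.400756

Answer: Delta = 0.400756


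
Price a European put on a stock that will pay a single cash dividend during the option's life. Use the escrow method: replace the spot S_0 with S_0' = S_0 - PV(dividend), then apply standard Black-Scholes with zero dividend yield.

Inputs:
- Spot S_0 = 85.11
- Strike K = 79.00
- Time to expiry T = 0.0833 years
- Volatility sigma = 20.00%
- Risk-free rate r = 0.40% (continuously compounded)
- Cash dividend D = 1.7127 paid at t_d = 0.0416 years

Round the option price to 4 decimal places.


Answer: Price = 0.4334

Derivation:
PV(D) = D * exp(-r * t_d) = 1.7127 * 0.99983361 = 1.71241503
S_0' = S_0 - PV(D) = 85.1100 - 1.71241503 = 83.39758497
d1 = (ln(S_0'/K) + (r + sigma^2/2)*T) / (sigma*sqrt(T)) = 0.97309969
d2 = d1 - sigma*sqrt(T) = 0.91537621
exp(-rT) = 0.99966686
N(-d1) = 0.16525188; N(-d2) = 0.17999708
P = K * exp(-rT) * N(-d2) - S_0' * N(-d1) = 79.0000 * 0.99966686 * 0.17999708 - 83.39758497 * 0.16525188 = 0.4334


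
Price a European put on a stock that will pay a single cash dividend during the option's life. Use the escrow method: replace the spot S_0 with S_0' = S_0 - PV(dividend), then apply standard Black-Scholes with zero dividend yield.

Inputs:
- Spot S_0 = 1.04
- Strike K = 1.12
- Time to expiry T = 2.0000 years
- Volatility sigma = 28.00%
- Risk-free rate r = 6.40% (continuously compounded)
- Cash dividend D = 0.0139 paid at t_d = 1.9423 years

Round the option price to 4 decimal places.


PV(D) = D * exp(-r * t_d) = 0.0139 * 0.88310851 = 0.01227521
S_0' = S_0 - PV(D) = 1.0400 - 0.01227521 = 1.02772479
d1 = (ln(S_0'/K) + (r + sigma^2/2)*T) / (sigma*sqrt(T)) = 0.30410323
d2 = d1 - sigma*sqrt(T) = -0.09187657
exp(-rT) = 0.87985338
N(-d1) = 0.38052462; N(-d2) = 0.53660195
P = K * exp(-rT) * N(-d2) - S_0' * N(-d1) = 1.1200 * 0.87985338 * 0.53660195 - 1.02772479 * 0.38052462 = 0.1377

Answer: Price = 0.1377


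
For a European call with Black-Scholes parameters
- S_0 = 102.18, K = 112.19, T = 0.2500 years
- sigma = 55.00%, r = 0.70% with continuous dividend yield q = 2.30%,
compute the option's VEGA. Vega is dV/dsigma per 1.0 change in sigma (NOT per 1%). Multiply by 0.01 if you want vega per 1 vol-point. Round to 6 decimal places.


d1 = -0.2168923587; d2 = -0.4918923587
phi(d1) = 0.3896681962; exp(-qT) = 0.9942664996; exp(-rT) = 0.9982515304
Vega = S * exp(-qT) * phi(d1) * sqrt(T) = 102.1800 * 0.9942664996 * 0.3896681962 * 0.5000000000 = 19.794005

Answer: Vega = 19.794005


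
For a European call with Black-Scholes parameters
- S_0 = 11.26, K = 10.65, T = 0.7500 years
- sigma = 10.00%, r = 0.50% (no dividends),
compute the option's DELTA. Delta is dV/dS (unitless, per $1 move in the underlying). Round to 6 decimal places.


Answer: Delta = 0.767223

Derivation:
d1 = 0.7297329880; d2 = 0.6431304476
phi(d1) = 0.3056869775; exp(-qT) = 1.0000000000; exp(-rT) = 0.9962570225
N(d1) = 0.7672232936
Delta = exp(-qT) * N(d1) = 1.0000000000 * 0.7672232936 = 0.767223


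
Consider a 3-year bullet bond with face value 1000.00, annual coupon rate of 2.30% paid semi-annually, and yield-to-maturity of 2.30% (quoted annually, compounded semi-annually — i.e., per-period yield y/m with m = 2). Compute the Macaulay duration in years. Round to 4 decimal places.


Answer: Macaulay duration = 2.9160 years

Derivation:
Coupon per period c = face * coupon_rate / m = 11.500000
Periods per year m = 2; per-period yield y/m = 0.011500
Number of cashflows N = 6
Cashflows (t years, CF_t, discount factor 1/(1+y/m)^(m*t), PV):
  t = 0.5000: CF_t = 11.500000, DF = 0.988631, PV = 11.369254
  t = 1.0000: CF_t = 11.500000, DF = 0.977391, PV = 11.239994
  t = 1.5000: CF_t = 11.500000, DF = 0.966279, PV = 11.112203
  t = 2.0000: CF_t = 11.500000, DF = 0.955293, PV = 10.985866
  t = 2.5000: CF_t = 11.500000, DF = 0.944432, PV = 10.860965
  t = 3.0000: CF_t = 1011.500000, DF = 0.933694, PV = 944.431719
Price P = sum_t PV_t = 1000.000000
Macaulay numerator sum_t t * PV_t:
  t * PV_t at t = 0.5000: 5.684627
  t * PV_t at t = 1.0000: 11.239994
  t * PV_t at t = 1.5000: 16.668305
  t * PV_t at t = 2.0000: 21.971732
  t * PV_t at t = 2.5000: 27.152412
  t * PV_t at t = 3.0000: 2833.295156
Macaulay duration D = (sum_t t * PV_t) / P = 2916.012226 / 1000.000000 = 2.916012


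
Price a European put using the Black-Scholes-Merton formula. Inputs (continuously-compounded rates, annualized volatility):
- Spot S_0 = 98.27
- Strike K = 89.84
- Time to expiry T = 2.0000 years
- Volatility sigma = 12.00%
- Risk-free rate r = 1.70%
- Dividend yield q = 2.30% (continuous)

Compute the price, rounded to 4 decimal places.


d1 = (ln(S/K) + (r - q + 0.5*sigma^2) * T) / (sigma * sqrt(T)) = 0.54263658
d2 = d1 - sigma * sqrt(T) = 0.37293096
exp(-rT) = 0.96657150; exp(-qT) = 0.95504196
P = K * exp(-rT) * N(-d2) - S_0 * exp(-qT) * N(-d1)
N(-d1) = 0.29369002; N(-d2) = 0.35459992
P = 89.8400 * 0.96657150 * 0.35459992 - 98.2700 * 0.95504196 * 0.29369002 = 3.2289

Answer: Price = 3.2289


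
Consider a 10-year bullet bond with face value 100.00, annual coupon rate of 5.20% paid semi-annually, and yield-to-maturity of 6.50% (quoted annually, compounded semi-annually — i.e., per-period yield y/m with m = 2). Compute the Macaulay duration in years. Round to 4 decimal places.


Coupon per period c = face * coupon_rate / m = 2.600000
Periods per year m = 2; per-period yield y/m = 0.032500
Number of cashflows N = 20
Cashflows (t years, CF_t, discount factor 1/(1+y/m)^(m*t), PV):
  t = 0.5000: CF_t = 2.600000, DF = 0.968523, PV = 2.518160
  t = 1.0000: CF_t = 2.600000, DF = 0.938037, PV = 2.438896
  t = 1.5000: CF_t = 2.600000, DF = 0.908510, PV = 2.362127
  t = 2.0000: CF_t = 2.600000, DF = 0.879913, PV = 2.287774
  t = 2.5000: CF_t = 2.600000, DF = 0.852216, PV = 2.215762
  t = 3.0000: CF_t = 2.600000, DF = 0.825391, PV = 2.146016
  t = 3.5000: CF_t = 2.600000, DF = 0.799410, PV = 2.078466
  t = 4.0000: CF_t = 2.600000, DF = 0.774247, PV = 2.013042
  t = 4.5000: CF_t = 2.600000, DF = 0.749876, PV = 1.949678
  t = 5.0000: CF_t = 2.600000, DF = 0.726272, PV = 1.888308
  t = 5.5000: CF_t = 2.600000, DF = 0.703411, PV = 1.828869
  t = 6.0000: CF_t = 2.600000, DF = 0.681270, PV = 1.771302
  t = 6.5000: CF_t = 2.600000, DF = 0.659826, PV = 1.715547
  t = 7.0000: CF_t = 2.600000, DF = 0.639056, PV = 1.661547
  t = 7.5000: CF_t = 2.600000, DF = 0.618941, PV = 1.609246
  t = 8.0000: CF_t = 2.600000, DF = 0.599458, PV = 1.558592
  t = 8.5000: CF_t = 2.600000, DF = 0.580589, PV = 1.509532
  t = 9.0000: CF_t = 2.600000, DF = 0.562314, PV = 1.462016
  t = 9.5000: CF_t = 2.600000, DF = 0.544614, PV = 1.415997
  t = 10.0000: CF_t = 102.600000, DF = 0.527471, PV = 54.118550
Price P = sum_t PV_t = 90.549425
Macaulay numerator sum_t t * PV_t:
  t * PV_t at t = 0.5000: 1.259080
  t * PV_t at t = 1.0000: 2.438896
  t * PV_t at t = 1.5000: 3.543190
  t * PV_t at t = 2.0000: 4.575548
  t * PV_t at t = 2.5000: 5.539404
  t * PV_t at t = 3.0000: 6.438048
  t * PV_t at t = 3.5000: 7.274631
  t * PV_t at t = 4.0000: 8.052169
  t * PV_t at t = 4.5000: 8.773549
  t * PV_t at t = 5.0000: 9.441538
  t * PV_t at t = 5.5000: 10.058781
  t * PV_t at t = 6.0000: 10.627812
  t * PV_t at t = 6.5000: 11.151054
  t * PV_t at t = 7.0000: 11.630826
  t * PV_t at t = 7.5000: 12.069345
  t * PV_t at t = 8.0000: 12.468734
  t * PV_t at t = 8.5000: 12.831022
  t * PV_t at t = 9.0000: 13.158148
  t * PV_t at t = 9.5000: 13.451967
  t * PV_t at t = 10.0000: 541.185503
Macaulay duration D = (sum_t t * PV_t) / P = 705.969246 / 90.549425 = 7.796507

Answer: Macaulay duration = 7.7965 years


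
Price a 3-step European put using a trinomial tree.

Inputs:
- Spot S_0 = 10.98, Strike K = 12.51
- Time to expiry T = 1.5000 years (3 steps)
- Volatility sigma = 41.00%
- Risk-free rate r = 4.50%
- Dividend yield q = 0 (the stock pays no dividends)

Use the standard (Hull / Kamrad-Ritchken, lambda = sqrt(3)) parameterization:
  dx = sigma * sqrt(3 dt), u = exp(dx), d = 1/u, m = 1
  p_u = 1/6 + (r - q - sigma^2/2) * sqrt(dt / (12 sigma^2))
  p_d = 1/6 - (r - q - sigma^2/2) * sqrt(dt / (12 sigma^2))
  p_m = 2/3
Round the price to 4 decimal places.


Answer: Price = V(0,0) = 2.6349

Derivation:
dt = T/N = 0.500000; dx = sigma*sqrt(3*dt) = 0.502145
u = exp(dx) = 1.652262; d = 1/u = 0.605231
p_u = 0.147225, p_m = 0.666667, p_d = 0.186108
Discount per step: exp(-r*dt) = 0.977751
Stock lattice S(k, j) with j the centered position index:
  k=0: S(0,+0) = 10.9800
  k=1: S(1,-1) = 6.6454; S(1,+0) = 10.9800; S(1,+1) = 18.1418
  k=2: S(2,-2) = 4.0220; S(2,-1) = 6.6454; S(2,+0) = 10.9800; S(2,+1) = 18.1418; S(2,+2) = 29.9751
  k=3: S(3,-3) = 2.4343; S(3,-2) = 4.0220; S(3,-1) = 6.6454; S(3,+0) = 10.9800; S(3,+1) = 18.1418; S(3,+2) = 29.9751; S(3,+3) = 49.5267
Terminal payoffs V(N, j) = max(K - S_T, 0):
  V(3,-3) = 10.075749; V(3,-2) = 8.487978; V(3,-1) = 5.864566; V(3,+0) = 1.530000; V(3,+1) = 0.000000; V(3,+2) = 0.000000; V(3,+3) = 0.000000
Backward induction: V(k, j) = exp(-r*dt) * [p_u * V(k+1, j+1) + p_m * V(k+1, j) + p_d * V(k+1, j-1)]
  V(2,-2) = exp(-r*dt) * [p_u*5.864566 + p_m*8.487978 + p_d*10.075749] = 8.210415
  V(2,-1) = exp(-r*dt) * [p_u*1.530000 + p_m*5.864566 + p_d*8.487978] = 5.587504
  V(2,+0) = exp(-r*dt) * [p_u*0.000000 + p_m*1.530000 + p_d*5.864566] = 2.064467
  V(2,+1) = exp(-r*dt) * [p_u*0.000000 + p_m*0.000000 + p_d*1.530000] = 0.278410
  V(2,+2) = exp(-r*dt) * [p_u*0.000000 + p_m*0.000000 + p_d*0.000000] = 0.000000
  V(1,-1) = exp(-r*dt) * [p_u*2.064467 + p_m*5.587504 + p_d*8.210415] = 5.433334
  V(1,+0) = exp(-r*dt) * [p_u*0.278410 + p_m*2.064467 + p_d*5.587504] = 2.402512
  V(1,+1) = exp(-r*dt) * [p_u*0.000000 + p_m*0.278410 + p_d*2.064467] = 0.557143
  V(0,+0) = exp(-r*dt) * [p_u*0.557143 + p_m*2.402512 + p_d*5.433334] = 2.634930


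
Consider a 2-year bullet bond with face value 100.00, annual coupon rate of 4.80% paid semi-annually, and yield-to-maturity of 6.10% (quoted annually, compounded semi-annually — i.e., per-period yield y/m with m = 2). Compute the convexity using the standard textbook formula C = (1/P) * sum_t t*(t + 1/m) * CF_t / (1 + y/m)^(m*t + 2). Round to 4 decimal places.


Answer: Convexity = 4.4886

Derivation:
Coupon per period c = face * coupon_rate / m = 2.400000
Periods per year m = 2; per-period yield y/m = 0.030500
Number of cashflows N = 4
Cashflows (t years, CF_t, discount factor 1/(1+y/m)^(m*t), PV):
  t = 0.5000: CF_t = 2.400000, DF = 0.970403, PV = 2.328967
  t = 1.0000: CF_t = 2.400000, DF = 0.941681, PV = 2.260035
  t = 1.5000: CF_t = 2.400000, DF = 0.913810, PV = 2.193145
  t = 2.0000: CF_t = 102.400000, DF = 0.886764, PV = 90.804626
Price P = sum_t PV_t = 97.586772
Convexity numerator sum_t t*(t + 1/m) * CF_t / (1+y/m)^(m*t + 2):
  t = 0.5000: term = 1.096572
  t = 1.0000: term = 3.192350
  t = 1.5000: term = 6.195730
  t = 2.0000: term = 427.545150
Convexity = (1/P) * sum = 438.029803 / 97.586772 = 4.488619


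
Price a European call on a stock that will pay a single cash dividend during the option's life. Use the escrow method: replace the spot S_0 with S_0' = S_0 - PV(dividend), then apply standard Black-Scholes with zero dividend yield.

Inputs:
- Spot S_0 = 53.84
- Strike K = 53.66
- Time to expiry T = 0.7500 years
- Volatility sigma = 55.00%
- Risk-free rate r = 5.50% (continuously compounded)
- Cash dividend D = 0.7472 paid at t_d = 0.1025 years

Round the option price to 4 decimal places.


Answer: Price = 10.6667

Derivation:
PV(D) = D * exp(-r * t_d) = 0.7472 * 0.99437836 = 0.74299951
S_0' = S_0 - PV(D) = 53.8400 - 0.74299951 = 53.09700049
d1 = (ln(S_0'/K) + (r + sigma^2/2)*T) / (sigma*sqrt(T)) = 0.30261572
d2 = d1 - sigma*sqrt(T) = -0.17369826
exp(-rT) = 0.95958920
N(d1) = 0.61890863; N(d2) = 0.43105130
C = S_0' * N(d1) - K * exp(-rT) * N(d2) = 53.09700049 * 0.61890863 - 53.6600 * 0.95958920 * 0.43105130 = 10.6667


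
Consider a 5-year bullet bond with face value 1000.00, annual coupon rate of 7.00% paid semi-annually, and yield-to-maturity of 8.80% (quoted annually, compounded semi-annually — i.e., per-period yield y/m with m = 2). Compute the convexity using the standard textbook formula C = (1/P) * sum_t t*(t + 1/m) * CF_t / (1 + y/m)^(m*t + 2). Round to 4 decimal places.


Answer: Convexity = 20.4040

Derivation:
Coupon per period c = face * coupon_rate / m = 35.000000
Periods per year m = 2; per-period yield y/m = 0.044000
Number of cashflows N = 10
Cashflows (t years, CF_t, discount factor 1/(1+y/m)^(m*t), PV):
  t = 0.5000: CF_t = 35.000000, DF = 0.957854, PV = 33.524904
  t = 1.0000: CF_t = 35.000000, DF = 0.917485, PV = 32.111977
  t = 1.5000: CF_t = 35.000000, DF = 0.878817, PV = 30.758599
  t = 2.0000: CF_t = 35.000000, DF = 0.841779, PV = 29.462259
  t = 2.5000: CF_t = 35.000000, DF = 0.806302, PV = 28.220555
  t = 3.0000: CF_t = 35.000000, DF = 0.772320, PV = 27.031183
  t = 3.5000: CF_t = 35.000000, DF = 0.739770, PV = 25.891938
  t = 4.0000: CF_t = 35.000000, DF = 0.708592, PV = 24.800707
  t = 4.5000: CF_t = 35.000000, DF = 0.678728, PV = 23.755466
  t = 5.0000: CF_t = 1035.000000, DF = 0.650122, PV = 672.876503
Price P = sum_t PV_t = 928.434092
Convexity numerator sum_t t*(t + 1/m) * CF_t / (1+y/m)^(m*t + 2):
  t = 0.5000: term = 15.379299
  t = 1.0000: term = 44.193389
  t = 1.5000: term = 84.661665
  t = 2.0000: term = 135.155915
  t = 2.5000: term = 194.189533
  t = 3.0000: term = 260.407420
  t = 3.5000: term = 332.576526
  t = 4.0000: term = 409.577002
  t = 4.5000: term = 490.393920
  t = 5.0000: term = 16977.238886
Convexity = (1/P) * sum = 18943.773554 / 928.434092 = 20.404005


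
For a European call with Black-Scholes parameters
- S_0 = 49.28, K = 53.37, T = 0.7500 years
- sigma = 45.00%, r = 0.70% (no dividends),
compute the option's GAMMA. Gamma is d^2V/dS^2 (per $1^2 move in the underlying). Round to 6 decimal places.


d1 = 0.0037387378; d2 = -0.3859726939
phi(d1) = 0.3989394922; exp(-qT) = 1.0000000000; exp(-rT) = 0.9947637572
Gamma = exp(-qT) * phi(d1) / (S * sigma * sqrt(T)) = 1.0000000000 * 0.3989394922 / (49.2800 * 0.4500 * 0.8660254038) = 0.020773

Answer: Gamma = 0.020773


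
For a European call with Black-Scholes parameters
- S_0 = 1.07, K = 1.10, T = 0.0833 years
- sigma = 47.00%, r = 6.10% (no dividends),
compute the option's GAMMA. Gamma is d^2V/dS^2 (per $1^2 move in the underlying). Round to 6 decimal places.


d1 = -0.0985604797; d2 = -0.2342106548
phi(d1) = 0.3970092824; exp(-qT) = 1.0000000000; exp(-rT) = 0.9949315880
Gamma = exp(-qT) * phi(d1) / (S * sigma * sqrt(T)) = 1.0000000000 * 0.3970092824 / (1.0700 * 0.4700 * 0.2886173938) = 2.735247

Answer: Gamma = 2.735247


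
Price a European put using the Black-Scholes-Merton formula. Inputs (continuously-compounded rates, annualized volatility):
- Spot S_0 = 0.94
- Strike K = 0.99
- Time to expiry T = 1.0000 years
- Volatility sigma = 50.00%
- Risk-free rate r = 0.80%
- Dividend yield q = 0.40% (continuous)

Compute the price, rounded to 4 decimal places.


Answer: Price = 0.2131

Derivation:
d1 = (ln(S/K) + (r - q + 0.5*sigma^2) * T) / (sigma * sqrt(T)) = 0.15434986
d2 = d1 - sigma * sqrt(T) = -0.34565014
exp(-rT) = 0.99203191; exp(-qT) = 0.99600799
P = K * exp(-rT) * N(-d2) - S_0 * exp(-qT) * N(-d1)
N(-d1) = 0.43866694; N(-d2) = 0.63519717
P = 0.9900 * 0.99203191 * 0.63519717 - 0.9400 * 0.99600799 * 0.43866694 = 0.2131


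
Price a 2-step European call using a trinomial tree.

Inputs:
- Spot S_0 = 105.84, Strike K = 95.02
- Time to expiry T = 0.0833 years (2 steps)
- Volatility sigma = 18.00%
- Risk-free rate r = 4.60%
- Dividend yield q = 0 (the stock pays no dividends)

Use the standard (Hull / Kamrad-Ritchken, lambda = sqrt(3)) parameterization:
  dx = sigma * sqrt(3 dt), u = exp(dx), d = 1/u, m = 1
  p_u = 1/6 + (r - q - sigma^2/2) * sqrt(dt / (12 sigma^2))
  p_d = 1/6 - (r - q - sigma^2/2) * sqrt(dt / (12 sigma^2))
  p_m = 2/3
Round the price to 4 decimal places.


Answer: Price = V(0,0) = 11.2280

Derivation:
dt = T/N = 0.041650; dx = sigma*sqrt(3*dt) = 0.063627
u = exp(dx) = 1.065695; d = 1/u = 0.938355
p_u = 0.176420, p_m = 0.666667, p_d = 0.156913
Discount per step: exp(-r*dt) = 0.998086
Stock lattice S(k, j) with j the centered position index:
  k=0: S(0,+0) = 105.8400
  k=1: S(1,-1) = 99.3155; S(1,+0) = 105.8400; S(1,+1) = 112.7931
  k=2: S(2,-2) = 93.1932; S(2,-1) = 99.3155; S(2,+0) = 105.8400; S(2,+1) = 112.7931; S(2,+2) = 120.2030
Terminal payoffs V(N, j) = max(S_T - K, 0):
  V(2,-2) = 0.000000; V(2,-1) = 4.295499; V(2,+0) = 10.820000; V(2,+1) = 17.773126; V(2,+2) = 25.183036
Backward induction: V(k, j) = exp(-r*dt) * [p_u * V(k+1, j+1) + p_m * V(k+1, j) + p_d * V(k+1, j-1)]
  V(1,-1) = exp(-r*dt) * [p_u*10.820000 + p_m*4.295499 + p_d*0.000000] = 4.763397
  V(1,+0) = exp(-r*dt) * [p_u*17.773126 + p_m*10.820000 + p_d*4.295499] = 11.001793
  V(1,+1) = exp(-r*dt) * [p_u*25.183036 + p_m*17.773126 + p_d*10.820000] = 17.954914
  V(0,+0) = exp(-r*dt) * [p_u*17.954914 + p_m*11.001793 + p_d*4.763397] = 11.228045


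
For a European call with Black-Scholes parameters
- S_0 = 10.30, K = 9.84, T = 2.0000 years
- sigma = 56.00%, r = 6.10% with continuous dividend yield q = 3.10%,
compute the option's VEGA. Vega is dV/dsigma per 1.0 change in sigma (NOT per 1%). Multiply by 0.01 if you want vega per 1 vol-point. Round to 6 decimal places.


d1 = 0.5294312827; d2 = -0.2625283123
phi(d1) = 0.3467721737; exp(-qT) = 0.9398828868; exp(-rT) = 0.8851483685
Vega = S * exp(-qT) * phi(d1) * sqrt(T) = 10.3000 * 0.9398828868 * 0.3467721737 * 1.4142135624 = 4.747557

Answer: Vega = 4.747557


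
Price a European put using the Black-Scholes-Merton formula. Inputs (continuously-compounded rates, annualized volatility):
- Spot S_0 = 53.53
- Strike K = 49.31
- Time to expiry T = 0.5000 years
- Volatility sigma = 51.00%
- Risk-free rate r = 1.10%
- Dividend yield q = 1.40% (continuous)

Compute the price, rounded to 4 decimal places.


d1 = (ln(S/K) + (r - q + 0.5*sigma^2) * T) / (sigma * sqrt(T)) = 0.40385598
d2 = d1 - sigma * sqrt(T) = 0.04323152
exp(-rT) = 0.99451510; exp(-qT) = 0.99302444
P = K * exp(-rT) * N(-d2) - S_0 * exp(-qT) * N(-d1)
N(-d1) = 0.34315931; N(-d2) = 0.48275849
P = 49.3100 * 0.99451510 * 0.48275849 - 53.5300 * 0.99302444 * 0.34315931 = 5.4331

Answer: Price = 5.4331


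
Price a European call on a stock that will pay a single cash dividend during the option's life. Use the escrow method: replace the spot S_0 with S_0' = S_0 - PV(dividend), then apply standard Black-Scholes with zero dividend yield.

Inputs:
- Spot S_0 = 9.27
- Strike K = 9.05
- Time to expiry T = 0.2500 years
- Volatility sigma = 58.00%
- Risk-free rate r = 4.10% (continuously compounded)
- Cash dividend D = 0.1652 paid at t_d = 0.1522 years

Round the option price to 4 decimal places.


PV(D) = D * exp(-r * t_d) = 0.1652 * 0.99377923 = 0.16417233
S_0' = S_0 - PV(D) = 9.2700 - 0.16417233 = 9.10582767
d1 = (ln(S_0'/K) + (r + sigma^2/2)*T) / (sigma*sqrt(T)) = 0.20155122
d2 = d1 - sigma*sqrt(T) = -0.08844878
exp(-rT) = 0.98980235
N(d1) = 0.57986621; N(d2) = 0.46476000
C = S_0' * N(d1) - K * exp(-rT) * N(d2) = 9.10582767 * 0.57986621 - 9.0500 * 0.98980235 * 0.46476000 = 1.1170

Answer: Price = 1.1170


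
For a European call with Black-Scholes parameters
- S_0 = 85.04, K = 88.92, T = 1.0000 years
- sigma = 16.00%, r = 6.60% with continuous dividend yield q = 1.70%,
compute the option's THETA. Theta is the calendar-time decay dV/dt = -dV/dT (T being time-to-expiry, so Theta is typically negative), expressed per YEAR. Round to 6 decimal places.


d1 = 0.1074040309; d2 = -0.0525959691
phi(d1) = 0.3966478792; exp(-qT) = 0.9831436846; exp(-rT) = 0.9361308643
Theta = -S*exp(-qT)*phi(d1)*sigma/(2*sqrt(T)) - r*K*exp(-rT)*N(d2) + q*S*exp(-qT)*N(d1)
N(d1) = 0.5427657716; N(d2) = 0.4790269143; sqrt(T) = 1.0000000000
Term 1 = -85.0400 * 0.9831436846 * 0.3966478792 * 0.1600 / (2 * 1.0000000000) = -2.6529885086
Term 2 = -0.0660 * 88.9200 * 0.9361308643 * 0.4790269143 = -2.6317211387
Term 3 = 0.0170 * 85.0400 * 0.9831436846 * 0.5427657716 = 0.7714390495
Theta = -2.6529885086 + (-2.6317211387) + (0.7714390495) = -4.513271

Answer: Theta = -4.513271


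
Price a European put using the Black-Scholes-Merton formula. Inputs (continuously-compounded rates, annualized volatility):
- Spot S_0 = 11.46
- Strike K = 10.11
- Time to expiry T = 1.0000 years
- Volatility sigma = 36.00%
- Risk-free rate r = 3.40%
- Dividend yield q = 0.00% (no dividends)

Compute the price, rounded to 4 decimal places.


Answer: Price = 0.8167

Derivation:
d1 = (ln(S/K) + (r - q + 0.5*sigma^2) * T) / (sigma * sqrt(T)) = 0.62260466
d2 = d1 - sigma * sqrt(T) = 0.26260466
exp(-rT) = 0.96657150; exp(-qT) = 1.00000000
P = K * exp(-rT) * N(-d2) - S_0 * exp(-qT) * N(-d1)
N(-d1) = 0.26677217; N(-d2) = 0.39642765
P = 10.1100 * 0.96657150 * 0.39642765 - 11.4600 * 1.00000000 * 0.26677217 = 0.8167


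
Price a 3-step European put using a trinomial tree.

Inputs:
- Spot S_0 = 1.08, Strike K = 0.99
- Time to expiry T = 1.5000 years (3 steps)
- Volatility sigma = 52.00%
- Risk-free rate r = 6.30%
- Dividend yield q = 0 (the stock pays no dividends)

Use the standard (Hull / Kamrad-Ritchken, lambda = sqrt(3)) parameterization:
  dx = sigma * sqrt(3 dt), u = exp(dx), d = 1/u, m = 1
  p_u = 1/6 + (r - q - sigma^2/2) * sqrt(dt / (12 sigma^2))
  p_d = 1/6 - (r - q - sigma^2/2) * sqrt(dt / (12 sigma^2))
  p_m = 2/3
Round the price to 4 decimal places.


dt = T/N = 0.500000; dx = sigma*sqrt(3*dt) = 0.636867
u = exp(dx) = 1.890549; d = 1/u = 0.528947
p_u = 0.138325, p_m = 0.666667, p_d = 0.195009
Discount per step: exp(-r*dt) = 0.968991
Stock lattice S(k, j) with j the centered position index:
  k=0: S(0,+0) = 1.0800
  k=1: S(1,-1) = 0.5713; S(1,+0) = 1.0800; S(1,+1) = 2.0418
  k=2: S(2,-2) = 0.3022; S(2,-1) = 0.5713; S(2,+0) = 1.0800; S(2,+1) = 2.0418; S(2,+2) = 3.8601
  k=3: S(3,-3) = 0.1598; S(3,-2) = 0.3022; S(3,-1) = 0.5713; S(3,+0) = 1.0800; S(3,+1) = 2.0418; S(3,+2) = 3.8601; S(3,+3) = 7.2977
Terminal payoffs V(N, j) = max(K - S_T, 0):
  V(3,-3) = 0.830169; V(3,-2) = 0.687832; V(3,-1) = 0.418737; V(3,+0) = 0.000000; V(3,+1) = 0.000000; V(3,+2) = 0.000000; V(3,+3) = 0.000000
Backward induction: V(k, j) = exp(-r*dt) * [p_u * V(k+1, j+1) + p_m * V(k+1, j) + p_d * V(k+1, j-1)]
  V(2,-2) = exp(-r*dt) * [p_u*0.418737 + p_m*0.687832 + p_d*0.830169] = 0.657331
  V(2,-1) = exp(-r*dt) * [p_u*0.000000 + p_m*0.418737 + p_d*0.687832] = 0.400476
  V(2,+0) = exp(-r*dt) * [p_u*0.000000 + p_m*0.000000 + p_d*0.418737] = 0.079125
  V(2,+1) = exp(-r*dt) * [p_u*0.000000 + p_m*0.000000 + p_d*0.000000] = 0.000000
  V(2,+2) = exp(-r*dt) * [p_u*0.000000 + p_m*0.000000 + p_d*0.000000] = 0.000000
  V(1,-1) = exp(-r*dt) * [p_u*0.079125 + p_m*0.400476 + p_d*0.657331] = 0.393521
  V(1,+0) = exp(-r*dt) * [p_u*0.000000 + p_m*0.079125 + p_d*0.400476] = 0.126789
  V(1,+1) = exp(-r*dt) * [p_u*0.000000 + p_m*0.000000 + p_d*0.079125] = 0.014952
  V(0,+0) = exp(-r*dt) * [p_u*0.014952 + p_m*0.126789 + p_d*0.393521] = 0.158269

Answer: Price = V(0,0) = 0.1583


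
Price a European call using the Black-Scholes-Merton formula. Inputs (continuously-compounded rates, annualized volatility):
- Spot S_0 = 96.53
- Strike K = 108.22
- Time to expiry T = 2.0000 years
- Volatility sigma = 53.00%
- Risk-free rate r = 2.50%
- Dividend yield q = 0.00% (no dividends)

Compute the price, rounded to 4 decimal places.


Answer: Price = 26.0357

Derivation:
d1 = (ln(S/K) + (r - q + 0.5*sigma^2) * T) / (sigma * sqrt(T)) = 0.28896339
d2 = d1 - sigma * sqrt(T) = -0.46056980
exp(-rT) = 0.95122942; exp(-qT) = 1.00000000
C = S_0 * exp(-qT) * N(d1) - K * exp(-rT) * N(d2)
N(d1) = 0.61369530; N(d2) = 0.32255364
C = 96.5300 * 1.00000000 * 0.61369530 - 108.2200 * 0.95122942 * 0.32255364 = 26.0357


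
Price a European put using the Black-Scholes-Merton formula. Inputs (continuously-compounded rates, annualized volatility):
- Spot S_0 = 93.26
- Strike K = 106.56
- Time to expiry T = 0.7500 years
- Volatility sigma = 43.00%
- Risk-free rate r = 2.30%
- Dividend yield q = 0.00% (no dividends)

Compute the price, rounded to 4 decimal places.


d1 = (ln(S/K) + (r - q + 0.5*sigma^2) * T) / (sigma * sqrt(T)) = -0.12548484
d2 = d1 - sigma * sqrt(T) = -0.49787576
exp(-rT) = 0.98289793; exp(-qT) = 1.00000000
P = K * exp(-rT) * N(-d2) - S_0 * exp(-qT) * N(-d1)
N(-d1) = 0.54993014; N(-d2) = 0.69071419
P = 106.5600 * 0.98289793 * 0.69071419 - 93.2600 * 1.00000000 * 0.54993014 = 21.0573

Answer: Price = 21.0573


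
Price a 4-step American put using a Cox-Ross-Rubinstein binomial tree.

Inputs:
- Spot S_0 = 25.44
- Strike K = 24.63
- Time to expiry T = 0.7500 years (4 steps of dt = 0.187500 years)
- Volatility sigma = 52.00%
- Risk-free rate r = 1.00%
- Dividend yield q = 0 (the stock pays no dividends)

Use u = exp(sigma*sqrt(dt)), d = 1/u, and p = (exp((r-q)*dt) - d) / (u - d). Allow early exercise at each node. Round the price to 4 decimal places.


dt = T/N = 0.187500
u = exp(sigma*sqrt(dt)) = 1.252531; d = 1/u = 0.798383
p = (exp((r-q)*dt) - d) / (u - d) = 0.448077
Discount per step: exp(-r*dt) = 0.998127
Stock lattice S(k, i) with i counting down-moves:
  k=0: S(0,0) = 25.4400
  k=1: S(1,0) = 31.8644; S(1,1) = 20.3109
  k=2: S(2,0) = 39.9112; S(2,1) = 25.4400; S(2,2) = 16.2159
  k=3: S(3,0) = 49.9900; S(3,1) = 31.8644; S(3,2) = 20.3109; S(3,3) = 12.9465
  k=4: S(4,0) = 62.6140; S(4,1) = 39.9112; S(4,2) = 25.4400; S(4,3) = 16.2159; S(4,4) = 10.3362
Terminal payoffs V(N, i) = max(K - S_T, 0):
  V(4,0) = 0.000000; V(4,1) = 0.000000; V(4,2) = 0.000000; V(4,3) = 8.414144; V(4,4) = 14.293758
Backward induction: V(k, i) = exp(-r*dt) * [p * V(k+1, i) + (1-p) * V(k+1, i+1)]; then take max(V_cont, immediate exercise) for American.
  V(3,0) = exp(-r*dt) * [p*0.000000 + (1-p)*0.000000] = 0.000000; exercise = 0.000000; V(3,0) = max -> 0.000000
  V(3,1) = exp(-r*dt) * [p*0.000000 + (1-p)*0.000000] = 0.000000; exercise = 0.000000; V(3,1) = max -> 0.000000
  V(3,2) = exp(-r*dt) * [p*0.000000 + (1-p)*8.414144] = 4.635256; exercise = 4.319132; V(3,2) = max -> 4.635256
  V(3,3) = exp(-r*dt) * [p*8.414144 + (1-p)*14.293758] = 11.637395; exercise = 11.683533; V(3,3) = max -> 11.683533
  V(2,0) = exp(-r*dt) * [p*0.000000 + (1-p)*0.000000] = 0.000000; exercise = 0.000000; V(2,0) = max -> 0.000000
  V(2,1) = exp(-r*dt) * [p*0.000000 + (1-p)*4.635256] = 2.553510; exercise = 0.000000; V(2,1) = max -> 2.553510
  V(2,2) = exp(-r*dt) * [p*4.635256 + (1-p)*11.683533] = 8.509389; exercise = 8.414144; V(2,2) = max -> 8.509389
  V(1,0) = exp(-r*dt) * [p*0.000000 + (1-p)*2.553510] = 1.406700; exercise = 0.000000; V(1,0) = max -> 1.406700
  V(1,1) = exp(-r*dt) * [p*2.553510 + (1-p)*8.509389] = 5.829753; exercise = 4.319132; V(1,1) = max -> 5.829753
  V(0,0) = exp(-r*dt) * [p*1.406700 + (1-p)*5.829753] = 3.840674; exercise = 0.000000; V(0,0) = max -> 3.840674

Answer: Price = V(0,0) = 3.8407


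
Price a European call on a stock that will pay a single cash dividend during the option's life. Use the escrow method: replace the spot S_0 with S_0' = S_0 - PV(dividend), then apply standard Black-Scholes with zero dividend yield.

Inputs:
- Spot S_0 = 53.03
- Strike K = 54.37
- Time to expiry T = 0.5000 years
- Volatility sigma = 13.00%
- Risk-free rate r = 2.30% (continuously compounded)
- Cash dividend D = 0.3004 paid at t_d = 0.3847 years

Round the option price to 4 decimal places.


PV(D) = D * exp(-r * t_d) = 0.3004 * 0.99119093 = 0.29775376
S_0' = S_0 - PV(D) = 53.0300 - 0.29775376 = 52.73224624
d1 = (ln(S_0'/K) + (r + sigma^2/2)*T) / (sigma*sqrt(T)) = -0.16165962
d2 = d1 - sigma*sqrt(T) = -0.25358350
exp(-rT) = 0.98856587
N(d1) = 0.43578695; N(d2) = 0.39990867
C = S_0' * N(d1) - K * exp(-rT) * N(d2) = 52.73224624 * 0.43578695 - 54.3700 * 0.98856587 * 0.39990867 = 1.4856

Answer: Price = 1.4856


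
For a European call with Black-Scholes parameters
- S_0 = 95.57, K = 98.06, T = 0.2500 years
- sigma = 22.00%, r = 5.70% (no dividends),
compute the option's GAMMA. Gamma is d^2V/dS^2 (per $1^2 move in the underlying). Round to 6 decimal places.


Answer: Gamma = 0.037903

Derivation:
d1 = -0.0492779359; d2 = -0.1592779359
phi(d1) = 0.3984581956; exp(-qT) = 1.0000000000; exp(-rT) = 0.9858510507
Gamma = exp(-qT) * phi(d1) / (S * sigma * sqrt(T)) = 1.0000000000 * 0.3984581956 / (95.5700 * 0.2200 * 0.5000000000) = 0.037903


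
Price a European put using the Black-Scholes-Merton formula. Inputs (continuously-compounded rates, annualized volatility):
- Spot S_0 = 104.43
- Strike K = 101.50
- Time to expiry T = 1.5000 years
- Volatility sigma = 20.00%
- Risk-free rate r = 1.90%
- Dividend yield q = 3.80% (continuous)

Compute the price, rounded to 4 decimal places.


d1 = (ln(S/K) + (r - q + 0.5*sigma^2) * T) / (sigma * sqrt(T)) = 0.12230381
d2 = d1 - sigma * sqrt(T) = -0.12264517
exp(-rT) = 0.97190229; exp(-qT) = 0.94459407
P = K * exp(-rT) * N(-d2) - S_0 * exp(-qT) * N(-d1)
N(-d1) = 0.45132921; N(-d2) = 0.54880596
P = 101.5000 * 0.97190229 * 0.54880596 - 104.4300 * 0.94459407 * 0.45132921 = 9.6178

Answer: Price = 9.6178


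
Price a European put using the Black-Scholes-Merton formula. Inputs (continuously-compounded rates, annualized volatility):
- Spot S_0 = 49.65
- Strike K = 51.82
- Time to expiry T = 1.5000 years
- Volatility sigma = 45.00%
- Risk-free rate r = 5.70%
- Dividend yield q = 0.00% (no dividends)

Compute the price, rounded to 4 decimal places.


d1 = (ln(S/K) + (r - q + 0.5*sigma^2) * T) / (sigma * sqrt(T)) = 0.35308436
d2 = d1 - sigma * sqrt(T) = -0.19805083
exp(-rT) = 0.91805314; exp(-qT) = 1.00000000
P = K * exp(-rT) * N(-d2) - S_0 * exp(-qT) * N(-d1)
N(-d1) = 0.36201260; N(-d2) = 0.57849735
P = 51.8200 * 0.91805314 * 0.57849735 - 49.6500 * 1.00000000 * 0.36201260 = 9.5472

Answer: Price = 9.5472


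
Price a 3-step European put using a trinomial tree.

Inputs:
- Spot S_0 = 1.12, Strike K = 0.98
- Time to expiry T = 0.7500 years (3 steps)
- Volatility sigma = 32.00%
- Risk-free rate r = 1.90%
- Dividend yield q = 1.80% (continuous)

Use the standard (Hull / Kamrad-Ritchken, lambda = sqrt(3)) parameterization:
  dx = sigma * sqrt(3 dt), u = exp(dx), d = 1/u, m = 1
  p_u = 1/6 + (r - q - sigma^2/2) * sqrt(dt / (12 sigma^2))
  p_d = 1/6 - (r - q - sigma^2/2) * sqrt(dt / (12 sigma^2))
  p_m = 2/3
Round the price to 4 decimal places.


dt = T/N = 0.250000; dx = sigma*sqrt(3*dt) = 0.277128
u = exp(dx) = 1.319335; d = 1/u = 0.757957
p_u = 0.144024, p_m = 0.666667, p_d = 0.189310
Discount per step: exp(-r*dt) = 0.995261
Stock lattice S(k, j) with j the centered position index:
  k=0: S(0,+0) = 1.1200
  k=1: S(1,-1) = 0.8489; S(1,+0) = 1.1200; S(1,+1) = 1.4777
  k=2: S(2,-2) = 0.6434; S(2,-1) = 0.8489; S(2,+0) = 1.1200; S(2,+1) = 1.4777; S(2,+2) = 1.9495
  k=3: S(3,-3) = 0.4877; S(3,-2) = 0.6434; S(3,-1) = 0.8489; S(3,+0) = 1.1200; S(3,+1) = 1.4777; S(3,+2) = 1.9495; S(3,+3) = 2.5721
Terminal payoffs V(N, j) = max(K - S_T, 0):
  V(3,-3) = 0.492300; V(3,-2) = 0.336561; V(3,-1) = 0.131088; V(3,+0) = 0.000000; V(3,+1) = 0.000000; V(3,+2) = 0.000000; V(3,+3) = 0.000000
Backward induction: V(k, j) = exp(-r*dt) * [p_u * V(k+1, j+1) + p_m * V(k+1, j) + p_d * V(k+1, j-1)]
  V(2,-2) = exp(-r*dt) * [p_u*0.131088 + p_m*0.336561 + p_d*0.492300] = 0.334856
  V(2,-1) = exp(-r*dt) * [p_u*0.000000 + p_m*0.131088 + p_d*0.336561] = 0.150390
  V(2,+0) = exp(-r*dt) * [p_u*0.000000 + p_m*0.000000 + p_d*0.131088] = 0.024699
  V(2,+1) = exp(-r*dt) * [p_u*0.000000 + p_m*0.000000 + p_d*0.000000] = 0.000000
  V(2,+2) = exp(-r*dt) * [p_u*0.000000 + p_m*0.000000 + p_d*0.000000] = 0.000000
  V(1,-1) = exp(-r*dt) * [p_u*0.024699 + p_m*0.150390 + p_d*0.334856] = 0.166416
  V(1,+0) = exp(-r*dt) * [p_u*0.000000 + p_m*0.024699 + p_d*0.150390] = 0.044723
  V(1,+1) = exp(-r*dt) * [p_u*0.000000 + p_m*0.000000 + p_d*0.024699] = 0.004654
  V(0,+0) = exp(-r*dt) * [p_u*0.004654 + p_m*0.044723 + p_d*0.166416] = 0.061696

Answer: Price = V(0,0) = 0.0617


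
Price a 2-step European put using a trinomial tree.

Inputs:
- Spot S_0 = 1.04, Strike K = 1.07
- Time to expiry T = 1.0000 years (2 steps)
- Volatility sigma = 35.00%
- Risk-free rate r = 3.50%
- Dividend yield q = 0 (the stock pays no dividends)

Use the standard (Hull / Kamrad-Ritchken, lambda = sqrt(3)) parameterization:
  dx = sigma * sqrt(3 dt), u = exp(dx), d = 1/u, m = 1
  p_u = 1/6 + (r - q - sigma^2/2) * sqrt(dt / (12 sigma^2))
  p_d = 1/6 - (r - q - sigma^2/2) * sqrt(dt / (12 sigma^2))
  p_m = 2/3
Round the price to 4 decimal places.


Answer: Price = V(0,0) = 0.1265

Derivation:
dt = T/N = 0.500000; dx = sigma*sqrt(3*dt) = 0.428661
u = exp(dx) = 1.535200; d = 1/u = 0.651381
p_u = 0.151357, p_m = 0.666667, p_d = 0.181976
Discount per step: exp(-r*dt) = 0.982652
Stock lattice S(k, j) with j the centered position index:
  k=0: S(0,+0) = 1.0400
  k=1: S(1,-1) = 0.6774; S(1,+0) = 1.0400; S(1,+1) = 1.5966
  k=2: S(2,-2) = 0.4413; S(2,-1) = 0.6774; S(2,+0) = 1.0400; S(2,+1) = 1.5966; S(2,+2) = 2.4511
Terminal payoffs V(N, j) = max(K - S_T, 0):
  V(2,-2) = 0.628731; V(2,-1) = 0.392564; V(2,+0) = 0.030000; V(2,+1) = 0.000000; V(2,+2) = 0.000000
Backward induction: V(k, j) = exp(-r*dt) * [p_u * V(k+1, j+1) + p_m * V(k+1, j) + p_d * V(k+1, j-1)]
  V(1,-1) = exp(-r*dt) * [p_u*0.030000 + p_m*0.392564 + p_d*0.628731] = 0.374060
  V(1,+0) = exp(-r*dt) * [p_u*0.000000 + p_m*0.030000 + p_d*0.392564] = 0.089851
  V(1,+1) = exp(-r*dt) * [p_u*0.000000 + p_m*0.000000 + p_d*0.030000] = 0.005365
  V(0,+0) = exp(-r*dt) * [p_u*0.005365 + p_m*0.089851 + p_d*0.374060] = 0.126548


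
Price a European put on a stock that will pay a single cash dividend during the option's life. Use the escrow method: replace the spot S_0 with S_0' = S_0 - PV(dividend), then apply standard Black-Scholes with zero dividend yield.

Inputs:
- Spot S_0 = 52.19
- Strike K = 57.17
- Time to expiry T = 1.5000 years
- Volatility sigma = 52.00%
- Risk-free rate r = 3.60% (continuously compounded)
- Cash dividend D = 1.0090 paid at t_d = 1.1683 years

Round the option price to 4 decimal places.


PV(D) = D * exp(-r * t_d) = 1.0090 * 0.95881340 = 0.96744272
S_0' = S_0 - PV(D) = 52.1900 - 0.96744272 = 51.22255728
d1 = (ln(S_0'/K) + (r + sigma^2/2)*T) / (sigma*sqrt(T)) = 0.23073993
d2 = d1 - sigma*sqrt(T) = -0.40612741
exp(-rT) = 0.94743211
N(-d1) = 0.40875843; N(-d2) = 0.65767551
P = K * exp(-rT) * N(-d2) - S_0' * N(-d1) = 57.1700 * 0.94743211 * 0.65767551 - 51.22255728 * 0.40875843 = 14.6851

Answer: Price = 14.6851


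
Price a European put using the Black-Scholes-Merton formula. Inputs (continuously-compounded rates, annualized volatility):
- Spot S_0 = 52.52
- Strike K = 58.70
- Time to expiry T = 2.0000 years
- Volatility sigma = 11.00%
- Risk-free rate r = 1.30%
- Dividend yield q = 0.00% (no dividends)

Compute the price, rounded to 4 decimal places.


Answer: Price = 6.2346

Derivation:
d1 = (ln(S/K) + (r - q + 0.5*sigma^2) * T) / (sigma * sqrt(T)) = -0.47019822
d2 = d1 - sigma * sqrt(T) = -0.62576171
exp(-rT) = 0.97433509; exp(-qT) = 1.00000000
P = K * exp(-rT) * N(-d2) - S_0 * exp(-qT) * N(-d1)
N(-d1) = 0.68089330; N(-d2) = 0.73426438
P = 58.7000 * 0.97433509 * 0.73426438 - 52.5200 * 1.00000000 * 0.68089330 = 6.2346


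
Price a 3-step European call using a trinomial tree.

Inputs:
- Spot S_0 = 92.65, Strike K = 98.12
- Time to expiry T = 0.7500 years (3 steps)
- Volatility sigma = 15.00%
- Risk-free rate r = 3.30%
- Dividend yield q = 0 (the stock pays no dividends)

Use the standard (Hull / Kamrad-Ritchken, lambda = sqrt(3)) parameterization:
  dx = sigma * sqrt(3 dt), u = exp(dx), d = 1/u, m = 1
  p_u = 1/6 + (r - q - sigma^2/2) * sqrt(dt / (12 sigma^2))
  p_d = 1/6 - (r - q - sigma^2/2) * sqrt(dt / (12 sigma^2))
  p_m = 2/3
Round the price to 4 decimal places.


dt = T/N = 0.250000; dx = sigma*sqrt(3*dt) = 0.129904
u = exp(dx) = 1.138719; d = 1/u = 0.878180
p_u = 0.187596, p_m = 0.666667, p_d = 0.145738
Discount per step: exp(-r*dt) = 0.991784
Stock lattice S(k, j) with j the centered position index:
  k=0: S(0,+0) = 92.6500
  k=1: S(1,-1) = 81.3634; S(1,+0) = 92.6500; S(1,+1) = 105.5023
  k=2: S(2,-2) = 71.4517; S(2,-1) = 81.3634; S(2,+0) = 92.6500; S(2,+1) = 105.5023; S(2,+2) = 120.1375
  k=3: S(3,-3) = 62.7474; S(3,-2) = 71.4517; S(3,-1) = 81.3634; S(3,+0) = 92.6500; S(3,+1) = 105.5023; S(3,+2) = 120.1375; S(3,+3) = 136.8028
Terminal payoffs V(N, j) = max(S_T - K, 0):
  V(3,-3) = 0.000000; V(3,-2) = 0.000000; V(3,-1) = 0.000000; V(3,+0) = 0.000000; V(3,+1) = 7.382301; V(3,+2) = 22.017458; V(3,+3) = 38.682788
Backward induction: V(k, j) = exp(-r*dt) * [p_u * V(k+1, j+1) + p_m * V(k+1, j) + p_d * V(k+1, j-1)]
  V(2,-2) = exp(-r*dt) * [p_u*0.000000 + p_m*0.000000 + p_d*0.000000] = 0.000000
  V(2,-1) = exp(-r*dt) * [p_u*0.000000 + p_m*0.000000 + p_d*0.000000] = 0.000000
  V(2,+0) = exp(-r*dt) * [p_u*7.382301 + p_m*0.000000 + p_d*0.000000] = 1.373509
  V(2,+1) = exp(-r*dt) * [p_u*22.017458 + p_m*7.382301 + p_d*0.000000] = 8.977542
  V(2,+2) = exp(-r*dt) * [p_u*38.682788 + p_m*22.017458 + p_d*7.382301] = 22.821848
  V(1,-1) = exp(-r*dt) * [p_u*1.373509 + p_m*0.000000 + p_d*0.000000] = 0.255547
  V(1,+0) = exp(-r*dt) * [p_u*8.977542 + p_m*1.373509 + p_d*0.000000] = 2.578460
  V(1,+1) = exp(-r*dt) * [p_u*22.821848 + p_m*8.977542 + p_d*1.373509] = 10.380485
  V(0,+0) = exp(-r*dt) * [p_u*10.380485 + p_m*2.578460 + p_d*0.255547] = 3.673121

Answer: Price = V(0,0) = 3.6731


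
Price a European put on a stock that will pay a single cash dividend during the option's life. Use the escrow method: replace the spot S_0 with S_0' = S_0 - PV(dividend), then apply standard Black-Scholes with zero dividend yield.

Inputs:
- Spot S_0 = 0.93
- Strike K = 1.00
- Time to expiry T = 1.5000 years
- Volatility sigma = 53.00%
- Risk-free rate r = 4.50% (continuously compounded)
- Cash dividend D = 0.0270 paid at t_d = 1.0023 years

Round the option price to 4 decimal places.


Answer: Price = 0.2496

Derivation:
PV(D) = D * exp(-r * t_d) = 0.0270 * 0.95589854 = 0.02580926
S_0' = S_0 - PV(D) = 0.9300 - 0.02580926 = 0.90419074
d1 = (ln(S_0'/K) + (r + sigma^2/2)*T) / (sigma*sqrt(T)) = 0.27338779
d2 = d1 - sigma*sqrt(T) = -0.37572699
exp(-rT) = 0.93472772
N(-d1) = 0.39227757; N(-d2) = 0.64644007
P = K * exp(-rT) * N(-d2) - S_0' * N(-d1) = 1.0000 * 0.93472772 * 0.64644007 - 0.90419074 * 0.39227757 = 0.2496


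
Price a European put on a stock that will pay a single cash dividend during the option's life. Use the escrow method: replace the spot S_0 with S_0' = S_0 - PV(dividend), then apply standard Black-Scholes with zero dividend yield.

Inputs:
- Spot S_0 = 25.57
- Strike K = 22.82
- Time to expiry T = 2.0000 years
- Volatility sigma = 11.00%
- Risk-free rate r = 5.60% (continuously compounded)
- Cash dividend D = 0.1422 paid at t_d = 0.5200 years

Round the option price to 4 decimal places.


Answer: Price = 0.1250

Derivation:
PV(D) = D * exp(-r * t_d) = 0.1422 * 0.97129990 = 0.13811885
S_0' = S_0 - PV(D) = 25.5700 - 0.13811885 = 25.43188115
d1 = (ln(S_0'/K) + (r + sigma^2/2)*T) / (sigma*sqrt(T)) = 1.49434937
d2 = d1 - sigma*sqrt(T) = 1.33878588
exp(-rT) = 0.89404426
N(-d1) = 0.06754216; N(-d2) = 0.09032019
P = K * exp(-rT) * N(-d2) - S_0' * N(-d1) = 22.8200 * 0.89404426 * 0.09032019 - 25.43188115 * 0.06754216 = 0.1250


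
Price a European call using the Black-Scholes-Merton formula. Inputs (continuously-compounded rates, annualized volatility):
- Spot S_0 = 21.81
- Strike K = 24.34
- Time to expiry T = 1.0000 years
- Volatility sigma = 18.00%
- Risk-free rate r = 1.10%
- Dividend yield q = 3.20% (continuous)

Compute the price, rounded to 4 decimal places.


d1 = (ln(S/K) + (r - q + 0.5*sigma^2) * T) / (sigma * sqrt(T)) = -0.63640282
d2 = d1 - sigma * sqrt(T) = -0.81640282
exp(-rT) = 0.98906028; exp(-qT) = 0.96850658
C = S_0 * exp(-qT) * N(d1) - K * exp(-rT) * N(d2)
N(d1) = 0.26225695; N(d2) = 0.20713489
C = 21.8100 * 0.96850658 * 0.26225695 - 24.3400 * 0.98906028 * 0.20713489 = 0.5532

Answer: Price = 0.5532


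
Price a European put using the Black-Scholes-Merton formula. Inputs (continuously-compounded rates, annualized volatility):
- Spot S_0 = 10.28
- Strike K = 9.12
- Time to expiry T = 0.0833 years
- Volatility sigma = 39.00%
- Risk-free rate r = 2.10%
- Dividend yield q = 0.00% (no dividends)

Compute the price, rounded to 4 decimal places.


d1 = (ln(S/K) + (r - q + 0.5*sigma^2) * T) / (sigma * sqrt(T)) = 1.13551733
d2 = d1 - sigma * sqrt(T) = 1.02295655
exp(-rT) = 0.99825223; exp(-qT) = 1.00000000
P = K * exp(-rT) * N(-d2) - S_0 * exp(-qT) * N(-d1)
N(-d1) = 0.12807931; N(-d2) = 0.15316419
P = 9.1200 * 0.99825223 * 0.15316419 - 10.2800 * 1.00000000 * 0.12807931 = 0.0778

Answer: Price = 0.0778
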